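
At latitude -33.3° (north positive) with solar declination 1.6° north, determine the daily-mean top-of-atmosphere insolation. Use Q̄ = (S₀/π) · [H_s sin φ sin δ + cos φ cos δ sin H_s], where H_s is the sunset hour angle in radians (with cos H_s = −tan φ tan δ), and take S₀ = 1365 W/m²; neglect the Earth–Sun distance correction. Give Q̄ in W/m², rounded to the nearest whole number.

The sunset hour angle satisfies cos H_s = −tan φ tan δ = 0.0183, giving H_s = 88.95°. In radians, H_s = 1.5525.
H_s sin φ sin δ = 1.5525 × -0.5490 × 0.0279 = -0.0238.
cos φ cos δ sin H_s = 0.8358 × 0.9996 × 0.9998 = 0.8353.
Q̄ = (1365/π) × (-0.0238 + 0.8353) = 434.49 × 0.8115 = 352.59 W/m².

353 W/m²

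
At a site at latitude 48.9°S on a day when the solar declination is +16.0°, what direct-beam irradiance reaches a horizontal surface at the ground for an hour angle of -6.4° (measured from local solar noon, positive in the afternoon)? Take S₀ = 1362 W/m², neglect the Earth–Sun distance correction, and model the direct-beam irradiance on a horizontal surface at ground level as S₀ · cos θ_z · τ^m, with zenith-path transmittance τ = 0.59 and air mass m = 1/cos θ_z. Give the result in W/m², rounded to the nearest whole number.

163 W/m²

With φ = -48.9°, δ = 16.0°, H = -6.40°: sin φ sin δ = -0.2077, cos φ cos δ cos H = 0.6280, so cos θ_z = 0.4203.
Air mass m = 1/cos θ_z = 1/0.4203 = 2.379; τ^m = 0.59^2.379 = 0.2850.
Surface direct beam = 1362 × 0.4203 × 0.2850 = 163.15 W/m².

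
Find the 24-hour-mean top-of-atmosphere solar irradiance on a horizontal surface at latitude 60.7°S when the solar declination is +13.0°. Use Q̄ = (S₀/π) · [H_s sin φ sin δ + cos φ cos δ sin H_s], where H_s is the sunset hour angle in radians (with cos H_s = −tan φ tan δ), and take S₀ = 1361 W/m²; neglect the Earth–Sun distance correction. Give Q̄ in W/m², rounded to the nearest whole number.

91 W/m²

−tan φ tan δ = −(-1.7820)(0.2309) = 0.4115; H_s = arccos(0.4115) = 65.70°. In radians, H_s = 1.1467.
H_s sin φ sin δ = 1.1467 × -0.8721 × 0.2250 = -0.2250.
cos φ cos δ sin H_s = 0.4894 × 0.9744 × 0.9114 = 0.4346.
Q̄ = (1361/π) × (-0.2250 + 0.4346) = 433.22 × 0.2096 = 90.80 W/m².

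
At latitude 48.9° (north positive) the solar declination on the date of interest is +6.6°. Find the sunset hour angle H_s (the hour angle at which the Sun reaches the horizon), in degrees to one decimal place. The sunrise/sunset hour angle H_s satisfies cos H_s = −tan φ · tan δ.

97.6°

The sunset hour angle satisfies cos H_s = −tan φ tan δ = -0.1326, giving H_s = 97.62°.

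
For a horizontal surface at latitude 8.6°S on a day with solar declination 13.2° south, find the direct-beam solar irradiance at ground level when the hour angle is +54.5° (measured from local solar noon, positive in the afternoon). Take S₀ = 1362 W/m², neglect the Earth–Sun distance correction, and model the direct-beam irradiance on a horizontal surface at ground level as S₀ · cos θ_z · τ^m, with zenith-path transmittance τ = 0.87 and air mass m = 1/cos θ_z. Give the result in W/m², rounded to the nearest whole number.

cos θ_z = sin φ sin δ + cos φ cos δ cos H = (-0.1495)(-0.2284) + (0.9888)(0.9736)(0.5807) = 0.5932.
Air mass m = 1/cos θ_z = 1/0.5932 = 1.686; τ^m = 0.87^1.686 = 0.7907.
Surface direct beam = 1362 × 0.5932 × 0.7907 = 638.84 W/m².

639 W/m²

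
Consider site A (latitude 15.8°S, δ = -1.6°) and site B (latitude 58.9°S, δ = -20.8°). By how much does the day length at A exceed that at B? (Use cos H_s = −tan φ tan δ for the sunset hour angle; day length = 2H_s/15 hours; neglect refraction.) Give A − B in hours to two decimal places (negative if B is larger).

-5.14 h

A: H_s = arccos(−tan -15.8° · tan -1.6°) = 90.45°, so 2H_s/15 = 12.0600 h.
B: H_s = arccos(−tan -58.9° · tan -20.8°) = 129.03°, so 2H_s/15 = 17.2040 h.
A − B = 12.0600 − 17.2040 = -5.1440 h.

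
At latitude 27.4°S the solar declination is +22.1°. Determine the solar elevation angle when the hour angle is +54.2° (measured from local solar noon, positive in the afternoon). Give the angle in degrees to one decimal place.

17.9°

cos θ_z = sin φ sin δ + cos φ cos δ cos H = (-0.4602)(0.3762) + (0.8878)(0.9265)(0.5850) = 0.3081.
θ_z = arccos(0.3081) = 72.06°, so the elevation is 90° − 72.06° = 17.94°.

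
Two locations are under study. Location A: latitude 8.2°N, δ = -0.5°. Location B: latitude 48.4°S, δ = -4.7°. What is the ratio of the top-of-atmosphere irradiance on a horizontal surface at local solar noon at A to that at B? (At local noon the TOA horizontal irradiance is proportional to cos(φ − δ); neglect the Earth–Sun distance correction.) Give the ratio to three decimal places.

1.367

A: cos θ_z = cos(8.2° − (-0.5°)) = 0.9885.
B: cos θ_z = cos(-48.4° − (-4.7°)) = 0.7230.
Ratio A/B = 0.9885 / 0.7230 = 1.3672.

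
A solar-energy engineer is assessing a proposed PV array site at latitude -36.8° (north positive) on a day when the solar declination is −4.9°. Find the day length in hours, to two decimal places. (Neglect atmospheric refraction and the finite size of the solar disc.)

12.49 hours

The sunset hour angle satisfies cos H_s = −tan φ tan δ = -0.0641, giving H_s = 93.68°.
Day length = 2 H_s / 15° h⁻¹ = 187.36° / 15 = 12.491 h.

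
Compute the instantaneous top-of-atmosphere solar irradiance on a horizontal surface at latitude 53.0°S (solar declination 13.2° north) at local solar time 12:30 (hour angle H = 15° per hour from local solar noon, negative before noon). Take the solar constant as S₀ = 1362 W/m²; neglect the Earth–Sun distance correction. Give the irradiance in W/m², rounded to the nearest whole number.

543 W/m²

Hour angle H = 15° × (12.5 − 12) = 7.50°.
With φ = -53.0°, δ = 13.2°, H = 7.50°: sin φ sin δ = -0.1824, cos φ cos δ cos H = 0.5809, so cos θ_z = 0.3985.
Top-of-atmosphere irradiance = S₀ cos θ_z = 1362 × 0.3985 = 542.76 W/m².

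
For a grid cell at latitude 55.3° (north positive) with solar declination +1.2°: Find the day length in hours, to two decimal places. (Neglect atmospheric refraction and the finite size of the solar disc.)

−tan φ tan δ = −(1.4442)(0.0209) = -0.0302; H_s = arccos(-0.0302) = 91.73°.
Day length = 2 H_s / 15° h⁻¹ = 183.46° / 15 = 12.231 h.

12.23 hours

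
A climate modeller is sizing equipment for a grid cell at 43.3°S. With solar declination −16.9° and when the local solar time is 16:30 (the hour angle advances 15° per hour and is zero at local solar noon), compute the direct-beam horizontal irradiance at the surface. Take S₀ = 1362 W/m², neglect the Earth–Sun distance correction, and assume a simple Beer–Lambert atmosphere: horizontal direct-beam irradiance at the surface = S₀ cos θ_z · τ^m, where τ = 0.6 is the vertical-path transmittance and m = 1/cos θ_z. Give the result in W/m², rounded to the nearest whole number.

Hour angle H = 15° × (16.5 − 12) = 67.50°.
With φ = -43.3°, δ = -16.9°, H = 67.50°: sin φ sin δ = 0.1994, cos φ cos δ cos H = 0.2665, so cos θ_z = 0.4659.
Air mass m = 1/cos θ_z = 1/0.4659 = 2.146; τ^m = 0.6^2.146 = 0.3341.
Surface direct beam = 1362 × 0.4659 × 0.3341 = 212.01 W/m².

212 W/m²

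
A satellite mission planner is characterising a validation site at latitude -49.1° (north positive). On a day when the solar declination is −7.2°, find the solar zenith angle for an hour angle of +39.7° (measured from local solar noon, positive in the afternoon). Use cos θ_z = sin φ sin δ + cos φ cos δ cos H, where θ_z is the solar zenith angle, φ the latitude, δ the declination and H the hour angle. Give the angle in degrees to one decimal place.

53.5°

With φ = -49.1°, δ = -7.2°, H = 39.70°: sin φ sin δ = 0.0947, cos φ cos δ cos H = 0.4998, so cos θ_z = 0.5945.
θ_z = arccos(0.5945) = 53.52°.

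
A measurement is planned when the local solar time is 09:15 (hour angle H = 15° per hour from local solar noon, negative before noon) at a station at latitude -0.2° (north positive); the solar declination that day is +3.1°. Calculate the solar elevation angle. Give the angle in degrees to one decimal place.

Hour angle H = 15° × (9.25 − 12) = -41.25°.
With φ = -0.2°, δ = 3.1°, H = -41.25°: sin φ sin δ = -0.0002, cos φ cos δ cos H = 0.7507, so cos θ_z = 0.7505.
θ_z = arccos(0.7505) = 41.37°, so the elevation is 90° − 41.37° = 48.63°.

48.6°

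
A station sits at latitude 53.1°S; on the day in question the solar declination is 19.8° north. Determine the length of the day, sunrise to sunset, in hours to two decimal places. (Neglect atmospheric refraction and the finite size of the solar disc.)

cos H_s = −tan(-53.1°) · tan(19.8°) = 0.4795, so H_s = arccos(0.4795) = 61.35°.
Day length = 2 H_s / 15° h⁻¹ = 122.70° / 15 = 8.180 h.

8.18 hours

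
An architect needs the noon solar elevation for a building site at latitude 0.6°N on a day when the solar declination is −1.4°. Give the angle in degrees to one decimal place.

88.0°

At local solar noon the hour angle is zero, so the elevation is 90° − |φ − δ| = 90° − |0.6° − (-1.4°)| = 90° − 2.0° = 88.0°.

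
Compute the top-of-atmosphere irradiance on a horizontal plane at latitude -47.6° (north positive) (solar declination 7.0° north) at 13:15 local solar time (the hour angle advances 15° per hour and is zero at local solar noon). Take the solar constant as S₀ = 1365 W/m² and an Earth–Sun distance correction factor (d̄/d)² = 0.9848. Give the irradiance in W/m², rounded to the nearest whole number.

731 W/m²

Hour angle H = 15° × (13.25 − 12) = 18.75°.
cos θ_z = sin(-47.6°) sin(7.0°) + cos(-47.6°) cos(7.0°) cos(18.75°) = -0.0900 + 0.6338 = 0.5438.
Top-of-atmosphere irradiance = S₀ (d̄/d)² cos θ_z = 1365 × 0.9848 × 0.5438 = 731.00 W/m².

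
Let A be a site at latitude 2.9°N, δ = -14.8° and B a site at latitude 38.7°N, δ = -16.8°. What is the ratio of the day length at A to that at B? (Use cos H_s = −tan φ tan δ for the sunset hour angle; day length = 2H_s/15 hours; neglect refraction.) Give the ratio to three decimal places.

1.174

A: H_s = arccos(−tan 2.9° · tan -14.8°) = 89.23°, so 2H_s/15 = 11.8973 h.
B: H_s = arccos(−tan 38.7° · tan -16.8°) = 76.00°, so 2H_s/15 = 10.1333 h.
Ratio A/B = 11.8973 / 10.1333 = 1.1741.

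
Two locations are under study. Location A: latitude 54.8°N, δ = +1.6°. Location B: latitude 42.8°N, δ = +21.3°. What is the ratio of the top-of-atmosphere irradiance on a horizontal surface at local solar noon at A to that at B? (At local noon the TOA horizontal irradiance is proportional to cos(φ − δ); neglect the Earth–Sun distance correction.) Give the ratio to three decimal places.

A: cos θ_z = cos(54.8° − (1.6°)) = 0.5990.
B: cos θ_z = cos(42.8° − (21.3°)) = 0.9304.
Ratio A/B = 0.5990 / 0.9304 = 0.6438.

0.644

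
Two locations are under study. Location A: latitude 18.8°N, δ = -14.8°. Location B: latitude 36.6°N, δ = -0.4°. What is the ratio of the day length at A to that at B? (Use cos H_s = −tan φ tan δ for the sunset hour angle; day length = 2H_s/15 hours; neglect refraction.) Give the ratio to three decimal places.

0.946

A: H_s = arccos(−tan 18.8° · tan -14.8°) = 84.84°, so 2H_s/15 = 11.3120 h.
B: H_s = arccos(−tan 36.6° · tan -0.4°) = 89.70°, so 2H_s/15 = 11.9600 h.
Ratio A/B = 11.3120 / 11.9600 = 0.9458.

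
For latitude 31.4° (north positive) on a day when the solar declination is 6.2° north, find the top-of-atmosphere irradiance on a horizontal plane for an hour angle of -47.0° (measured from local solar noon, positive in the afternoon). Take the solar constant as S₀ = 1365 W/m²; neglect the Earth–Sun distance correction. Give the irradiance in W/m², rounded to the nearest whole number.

867 W/m²

cos θ_z = sin φ sin δ + cos φ cos δ cos H = (0.5210)(0.1080) + (0.8536)(0.9942)(0.6820) = 0.6350.
Top-of-atmosphere irradiance = S₀ cos θ_z = 1365 × 0.6350 = 866.77 W/m².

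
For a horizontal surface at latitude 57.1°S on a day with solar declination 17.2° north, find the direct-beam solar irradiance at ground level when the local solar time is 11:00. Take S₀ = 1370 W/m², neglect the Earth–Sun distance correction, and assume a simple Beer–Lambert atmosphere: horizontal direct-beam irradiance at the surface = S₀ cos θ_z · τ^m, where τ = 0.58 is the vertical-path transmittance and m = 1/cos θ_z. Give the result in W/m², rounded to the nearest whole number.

Hour angle H = 15° × (11 − 12) = -15.00°.
With φ = -57.1°, δ = 17.2°, H = -15.00°: sin φ sin δ = -0.2483, cos φ cos δ cos H = 0.5012, so cos θ_z = 0.2529.
Air mass m = 1/cos θ_z = 1/0.2529 = 3.954; τ^m = 0.58^3.954 = 0.1160.
Surface direct beam = 1370 × 0.2529 × 0.1160 = 40.19 W/m².

40 W/m²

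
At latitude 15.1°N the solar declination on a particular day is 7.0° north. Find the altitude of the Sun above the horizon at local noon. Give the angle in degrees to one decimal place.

At local solar noon the hour angle is zero, so the elevation is 90° − |φ − δ| = 90° − |15.1° − (7.0°)| = 90° − 8.1° = 81.9°.

81.9°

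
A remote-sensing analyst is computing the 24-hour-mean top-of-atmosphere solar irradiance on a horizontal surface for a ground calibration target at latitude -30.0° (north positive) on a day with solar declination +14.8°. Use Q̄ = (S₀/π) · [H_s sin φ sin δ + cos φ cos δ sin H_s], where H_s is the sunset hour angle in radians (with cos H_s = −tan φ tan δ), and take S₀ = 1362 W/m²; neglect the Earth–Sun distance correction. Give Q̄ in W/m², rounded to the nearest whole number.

cos H_s = −tan(-30.0°) · tan(14.8°) = 0.1525, so H_s = arccos(0.1525) = 81.23°. In radians, H_s = 1.4177.
H_s sin φ sin δ = 1.4177 × -0.5000 × 0.2554 = -0.1810.
cos φ cos δ sin H_s = 0.8660 × 0.9668 × 0.9883 = 0.8275.
Q̄ = (1362/π) × (-0.1810 + 0.8275) = 433.54 × 0.6465 = 280.28 W/m².

280 W/m²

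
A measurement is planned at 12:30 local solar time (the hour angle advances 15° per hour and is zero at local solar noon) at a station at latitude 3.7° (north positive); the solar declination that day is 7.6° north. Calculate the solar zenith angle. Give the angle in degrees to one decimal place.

Hour angle H = 15° × (12.5 − 12) = 7.50°.
cos θ_z = sin(3.7°) sin(7.6°) + cos(3.7°) cos(7.6°) cos(7.50°) = 0.0085 + 0.9807 = 0.9892.
θ_z = arccos(0.9892) = 8.43°.

8.4°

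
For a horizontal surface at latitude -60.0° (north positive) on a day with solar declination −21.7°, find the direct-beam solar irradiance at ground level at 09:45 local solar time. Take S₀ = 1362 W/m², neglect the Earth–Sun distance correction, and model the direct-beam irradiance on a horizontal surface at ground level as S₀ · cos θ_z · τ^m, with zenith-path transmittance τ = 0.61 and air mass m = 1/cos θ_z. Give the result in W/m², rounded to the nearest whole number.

478 W/m²

Hour angle H = 15° × (9.75 − 12) = -33.75°.
With φ = -60.0°, δ = -21.7°, H = -33.75°: sin φ sin δ = 0.3202, cos φ cos δ cos H = 0.3863, so cos θ_z = 0.7065.
Air mass m = 1/cos θ_z = 1/0.7065 = 1.415; τ^m = 0.61^1.415 = 0.4969.
Surface direct beam = 1362 × 0.7065 × 0.4969 = 478.14 W/m².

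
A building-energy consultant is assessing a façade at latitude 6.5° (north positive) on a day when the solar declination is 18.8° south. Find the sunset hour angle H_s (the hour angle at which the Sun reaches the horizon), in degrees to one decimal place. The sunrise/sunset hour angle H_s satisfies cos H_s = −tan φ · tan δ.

87.8°

The sunset hour angle satisfies cos H_s = −tan φ tan δ = 0.0388, giving H_s = 87.78°.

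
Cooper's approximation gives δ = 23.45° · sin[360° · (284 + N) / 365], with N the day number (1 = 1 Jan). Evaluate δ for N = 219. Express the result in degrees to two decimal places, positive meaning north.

360 × (284 + 219) / 365 = 496.110°; sin(496.110°) = 0.6933.
δ = 23.45 × 0.6933 = 16.258° ≈ +16.26°.

+16.26°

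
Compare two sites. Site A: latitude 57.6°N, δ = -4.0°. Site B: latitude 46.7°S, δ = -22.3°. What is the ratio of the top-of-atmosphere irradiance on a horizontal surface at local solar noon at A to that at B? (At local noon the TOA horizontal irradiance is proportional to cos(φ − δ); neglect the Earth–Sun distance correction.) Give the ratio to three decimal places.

0.522

A: cos θ_z = cos(57.6° − (-4.0°)) = 0.4756.
B: cos θ_z = cos(-46.7° − (-22.3°)) = 0.9107.
Ratio A/B = 0.4756 / 0.9107 = 0.5222.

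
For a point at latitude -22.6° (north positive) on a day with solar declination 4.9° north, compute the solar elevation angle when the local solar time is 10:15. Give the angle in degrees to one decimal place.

Hour angle H = 15° × (10.25 − 12) = -26.25°.
cos θ_z = sin(-22.6°) sin(4.9°) + cos(-22.6°) cos(4.9°) cos(-26.25°) = -0.0328 + 0.8250 = 0.7922.
θ_z = arccos(0.7922) = 37.61°, so the elevation is 90° − 37.61° = 52.39°.

52.4°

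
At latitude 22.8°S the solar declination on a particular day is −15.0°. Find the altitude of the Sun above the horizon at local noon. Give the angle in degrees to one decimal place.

82.2°

At local solar noon the hour angle is zero, so the elevation is 90° − |φ − δ| = 90° − |-22.8° − (-15.0°)| = 90° − 7.8° = 82.2°.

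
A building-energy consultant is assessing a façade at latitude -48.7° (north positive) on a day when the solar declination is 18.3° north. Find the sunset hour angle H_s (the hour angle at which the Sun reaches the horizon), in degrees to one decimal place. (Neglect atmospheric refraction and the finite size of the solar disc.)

67.9°

The sunset hour angle satisfies cos H_s = −tan φ tan δ = 0.3764, giving H_s = 67.89°.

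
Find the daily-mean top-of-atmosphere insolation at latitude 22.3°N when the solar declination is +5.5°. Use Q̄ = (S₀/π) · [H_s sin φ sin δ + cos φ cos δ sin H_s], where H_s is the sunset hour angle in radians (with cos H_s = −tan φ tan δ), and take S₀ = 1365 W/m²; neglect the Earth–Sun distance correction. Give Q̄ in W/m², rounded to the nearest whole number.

425 W/m²

−tan φ tan δ = −(0.4101)(0.0963) = -0.0395; H_s = arccos(-0.0395) = 92.26°. In radians, H_s = 1.6102.
H_s sin φ sin δ = 1.6102 × 0.3795 × 0.0958 = 0.0585.
cos φ cos δ sin H_s = 0.9252 × 0.9954 × 0.9992 = 0.9202.
Q̄ = (1365/π) × (0.0585 + 0.9202) = 434.49 × 0.9787 = 425.24 W/m².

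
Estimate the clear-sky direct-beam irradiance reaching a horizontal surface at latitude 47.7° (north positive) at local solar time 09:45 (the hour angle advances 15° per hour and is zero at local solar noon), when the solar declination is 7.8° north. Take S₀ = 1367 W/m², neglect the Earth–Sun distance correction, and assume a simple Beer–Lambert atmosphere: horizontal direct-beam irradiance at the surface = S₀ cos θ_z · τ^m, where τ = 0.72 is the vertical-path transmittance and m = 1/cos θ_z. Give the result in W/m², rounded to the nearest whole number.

Hour angle H = 15° × (9.75 − 12) = -33.75°.
With φ = 47.7°, δ = 7.8°, H = -33.75°: sin φ sin δ = 0.1004, cos φ cos δ cos H = 0.5544, so cos θ_z = 0.6548.
Air mass m = 1/cos θ_z = 1/0.6548 = 1.527; τ^m = 0.72^1.527 = 0.6055.
Surface direct beam = 1367 × 0.6548 × 0.6055 = 541.99 W/m².

542 W/m²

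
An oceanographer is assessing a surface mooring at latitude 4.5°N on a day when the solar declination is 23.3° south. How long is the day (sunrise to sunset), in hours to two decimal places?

−tan φ tan δ = −(0.0787)(-0.4307) = 0.0339; H_s = arccos(0.0339) = 88.06°.
Day length = 2 H_s / 15° h⁻¹ = 176.12° / 15 = 11.741 h.

11.74 hours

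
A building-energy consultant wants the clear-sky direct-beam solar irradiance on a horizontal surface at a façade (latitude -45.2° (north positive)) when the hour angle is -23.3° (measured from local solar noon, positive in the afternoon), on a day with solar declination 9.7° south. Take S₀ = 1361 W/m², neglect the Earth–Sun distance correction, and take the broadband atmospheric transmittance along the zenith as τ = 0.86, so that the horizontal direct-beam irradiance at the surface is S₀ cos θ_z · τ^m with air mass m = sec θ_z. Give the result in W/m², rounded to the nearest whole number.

845 W/m²

cos θ_z = sin φ sin δ + cos φ cos δ cos H = (-0.7096)(-0.1685) + (0.7046)(0.9857)(0.9184) = 0.7574.
Air mass m = 1/cos θ_z = 1/0.7574 = 1.320; τ^m = 0.86^1.320 = 0.8195.
Surface direct beam = 1361 × 0.7574 × 0.8195 = 844.76 W/m².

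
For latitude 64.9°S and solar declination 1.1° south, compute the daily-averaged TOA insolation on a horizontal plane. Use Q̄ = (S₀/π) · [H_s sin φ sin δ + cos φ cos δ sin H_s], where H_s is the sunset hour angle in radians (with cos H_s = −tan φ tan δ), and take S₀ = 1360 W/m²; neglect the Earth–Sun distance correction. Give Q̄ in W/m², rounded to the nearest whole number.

196 W/m²

cos H_s = −tan(-64.9°) · tan(-1.1°) = -0.0410, so H_s = arccos(-0.0410) = 92.35°. In radians, H_s = 1.6118.
H_s sin φ sin δ = 1.6118 × -0.9056 × -0.0192 = 0.0280.
cos φ cos δ sin H_s = 0.4242 × 0.9998 × 0.9992 = 0.4238.
Q̄ = (1360/π) × (0.0280 + 0.4238) = 432.90 × 0.4518 = 195.58 W/m².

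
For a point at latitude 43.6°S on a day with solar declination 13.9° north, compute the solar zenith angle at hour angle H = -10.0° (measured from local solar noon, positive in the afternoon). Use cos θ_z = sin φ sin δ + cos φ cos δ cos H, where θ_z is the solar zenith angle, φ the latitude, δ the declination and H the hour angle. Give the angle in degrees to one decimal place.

58.2°

cos θ_z = sin(-43.6°) sin(13.9°) + cos(-43.6°) cos(13.9°) cos(-10.00°) = -0.1657 + 0.6923 = 0.5266.
θ_z = arccos(0.5266) = 58.22°.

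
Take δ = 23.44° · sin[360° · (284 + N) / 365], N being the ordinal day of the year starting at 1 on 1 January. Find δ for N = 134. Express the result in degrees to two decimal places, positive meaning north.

+18.54°

360 × (284 + 134) / 365 = 412.274°; sin(412.274°) = 0.7909.
δ = 23.44 × 0.7909 = 18.539° ≈ +18.54°.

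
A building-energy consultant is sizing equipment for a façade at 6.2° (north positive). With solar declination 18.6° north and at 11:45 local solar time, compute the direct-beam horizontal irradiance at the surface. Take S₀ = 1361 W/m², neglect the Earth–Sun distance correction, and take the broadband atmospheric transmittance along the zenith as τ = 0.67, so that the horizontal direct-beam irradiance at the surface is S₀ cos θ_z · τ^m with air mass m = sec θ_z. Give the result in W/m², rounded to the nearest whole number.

880 W/m²

Hour angle H = 15° × (11.75 − 12) = -3.75°.
cos θ_z = sin φ sin δ + cos φ cos δ cos H = (0.1080)(0.3190) + (0.9942)(0.9478)(0.9979) = 0.9748.
Air mass m = 1/cos θ_z = 1/0.9748 = 1.026; τ^m = 0.67^1.026 = 0.6631.
Surface direct beam = 1361 × 0.9748 × 0.6631 = 879.74 W/m².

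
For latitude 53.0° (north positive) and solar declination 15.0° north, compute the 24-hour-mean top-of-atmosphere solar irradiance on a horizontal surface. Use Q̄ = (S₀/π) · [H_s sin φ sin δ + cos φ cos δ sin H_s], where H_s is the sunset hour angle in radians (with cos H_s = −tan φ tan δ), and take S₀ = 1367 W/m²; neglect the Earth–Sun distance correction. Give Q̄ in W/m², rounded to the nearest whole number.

410 W/m²

−tan φ tan δ = −(1.3270)(0.2679) = -0.3555; H_s = arccos(-0.3555) = 110.82°. In radians, H_s = 1.9342.
H_s sin φ sin δ = 1.9342 × 0.7986 × 0.2588 = 0.3998.
cos φ cos δ sin H_s = 0.6018 × 0.9659 × 0.9347 = 0.5433.
Q̄ = (1367/π) × (0.3998 + 0.5433) = 435.13 × 0.9431 = 410.37 W/m².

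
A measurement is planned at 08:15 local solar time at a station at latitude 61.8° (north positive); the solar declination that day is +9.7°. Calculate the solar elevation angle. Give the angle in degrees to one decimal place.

24.0°

Hour angle H = 15° × (8.25 − 12) = -56.25°.
cos θ_z = sin φ sin δ + cos φ cos δ cos H = (0.8813)(0.1685) + (0.4726)(0.9857)(0.5556) = 0.4073.
θ_z = arccos(0.4073) = 65.96°, so the elevation is 90° − 65.96° = 24.04°.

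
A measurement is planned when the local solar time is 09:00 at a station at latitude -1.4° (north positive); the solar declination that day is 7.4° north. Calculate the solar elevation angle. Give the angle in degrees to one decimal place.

44.3°

Hour angle H = 15° × (9 − 12) = -45.00°.
With φ = -1.4°, δ = 7.4°, H = -45.00°: sin φ sin δ = -0.0031, cos φ cos δ cos H = 0.7010, so cos θ_z = 0.6979.
θ_z = arccos(0.6979) = 45.74°, so the elevation is 90° − 45.74° = 44.26°.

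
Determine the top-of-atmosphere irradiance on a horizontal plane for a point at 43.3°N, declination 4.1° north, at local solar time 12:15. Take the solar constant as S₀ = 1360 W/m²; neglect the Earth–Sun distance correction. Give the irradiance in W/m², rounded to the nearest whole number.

1052 W/m²

Hour angle H = 15° × (12.25 − 12) = 3.75°.
cos θ_z = sin(43.3°) sin(4.1°) + cos(43.3°) cos(4.1°) cos(3.75°) = 0.0490 + 0.7244 = 0.7734.
Top-of-atmosphere irradiance = S₀ cos θ_z = 1360 × 0.7734 = 1051.82 W/m².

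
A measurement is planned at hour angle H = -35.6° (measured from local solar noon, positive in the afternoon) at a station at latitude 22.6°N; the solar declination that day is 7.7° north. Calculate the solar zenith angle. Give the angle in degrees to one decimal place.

37.3°

cos θ_z = sin(22.6°) sin(7.7°) + cos(22.6°) cos(7.7°) cos(-35.60°) = 0.0515 + 0.7439 = 0.7954.
θ_z = arccos(0.7954) = 37.31°.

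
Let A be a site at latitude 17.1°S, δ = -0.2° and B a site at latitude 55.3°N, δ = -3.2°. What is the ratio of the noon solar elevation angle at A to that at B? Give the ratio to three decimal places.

A: 90° − |-17.1 − (-0.2)| = 73.10°.
B: 90° − |55.3 − (-3.2)| = 31.50°.
Ratio A/B = 73.1000 / 31.5000 = 2.3206.

2.321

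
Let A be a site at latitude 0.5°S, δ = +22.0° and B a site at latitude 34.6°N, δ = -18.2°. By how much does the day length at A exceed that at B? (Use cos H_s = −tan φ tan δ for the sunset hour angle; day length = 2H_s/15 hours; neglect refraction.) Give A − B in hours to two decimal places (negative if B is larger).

A: H_s = arccos(−tan -0.5° · tan 22.0°) = 89.80°, so 2H_s/15 = 11.9733 h.
B: H_s = arccos(−tan 34.6° · tan -18.2°) = 76.89°, so 2H_s/15 = 10.2520 h.
A − B = 11.9733 − 10.2520 = 1.7213 h.

+1.72 h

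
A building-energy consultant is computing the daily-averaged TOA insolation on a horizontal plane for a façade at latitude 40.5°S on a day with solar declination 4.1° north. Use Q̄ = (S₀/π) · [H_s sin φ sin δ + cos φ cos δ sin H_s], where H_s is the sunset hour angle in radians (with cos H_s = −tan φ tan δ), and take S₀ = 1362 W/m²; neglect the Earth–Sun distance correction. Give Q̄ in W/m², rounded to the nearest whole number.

−tan φ tan δ = −(-0.8541)(0.0717) = 0.0612; H_s = arccos(0.0612) = 86.49°. In radians, H_s = 1.5095.
H_s sin φ sin δ = 1.5095 × -0.6494 × 0.0715 = -0.0701.
cos φ cos δ sin H_s = 0.7604 × 0.9974 × 0.9981 = 0.7570.
Q̄ = (1362/π) × (-0.0701 + 0.7570) = 433.54 × 0.6869 = 297.80 W/m².

298 W/m²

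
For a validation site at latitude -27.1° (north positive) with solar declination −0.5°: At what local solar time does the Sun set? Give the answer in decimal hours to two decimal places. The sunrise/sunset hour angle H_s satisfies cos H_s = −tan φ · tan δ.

The sunset hour angle satisfies cos H_s = −tan φ tan δ = -0.0045, giving H_s = 90.26°.
Sunset is at 12 + H_s/15 = 12 + 6.017 = 18.017 h local solar time.

18.02 h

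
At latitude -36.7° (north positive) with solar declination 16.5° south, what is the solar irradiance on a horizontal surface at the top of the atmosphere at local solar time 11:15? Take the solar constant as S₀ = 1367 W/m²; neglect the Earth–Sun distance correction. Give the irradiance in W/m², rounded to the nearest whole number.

1263 W/m²

Hour angle H = 15° × (11.25 − 12) = -11.25°.
cos θ_z = sin φ sin δ + cos φ cos δ cos H = (-0.5976)(-0.2840) + (0.8018)(0.9588)(0.9808) = 0.9237.
Top-of-atmosphere irradiance = S₀ cos θ_z = 1367 × 0.9237 = 1262.70 W/m².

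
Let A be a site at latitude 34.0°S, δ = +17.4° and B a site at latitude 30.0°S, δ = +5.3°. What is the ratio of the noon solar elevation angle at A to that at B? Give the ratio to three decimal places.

0.706

A: 90° − |-34.0 − (17.4)| = 38.60°.
B: 90° − |-30.0 − (5.3)| = 54.70°.
Ratio A/B = 38.6000 / 54.7000 = 0.7057.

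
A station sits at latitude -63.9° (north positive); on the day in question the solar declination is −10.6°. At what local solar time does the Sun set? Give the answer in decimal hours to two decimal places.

The sunset hour angle satisfies cos H_s = −tan φ tan δ = -0.3820, giving H_s = 112.46°.
Sunset is at 12 + H_s/15 = 12 + 7.497 = 19.497 h local solar time.

19.50 h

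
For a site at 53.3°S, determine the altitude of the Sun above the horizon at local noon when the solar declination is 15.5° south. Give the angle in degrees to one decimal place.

52.2°

At local solar noon the hour angle is zero, so the elevation is 90° − |φ − δ| = 90° − |-53.3° − (-15.5°)| = 90° − 37.8° = 52.2°.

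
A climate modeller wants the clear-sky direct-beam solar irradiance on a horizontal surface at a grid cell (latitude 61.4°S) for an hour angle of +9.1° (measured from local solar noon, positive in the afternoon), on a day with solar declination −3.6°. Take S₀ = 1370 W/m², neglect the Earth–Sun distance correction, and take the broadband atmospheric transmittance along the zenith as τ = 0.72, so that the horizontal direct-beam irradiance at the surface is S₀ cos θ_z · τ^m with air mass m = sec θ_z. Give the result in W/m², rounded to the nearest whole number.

cos θ_z = sin φ sin δ + cos φ cos δ cos H = (-0.8780)(-0.0628) + (0.4787)(0.9980)(0.9874) = 0.5269.
Air mass m = 1/cos θ_z = 1/0.5269 = 1.898; τ^m = 0.72^1.898 = 0.5361.
Surface direct beam = 1370 × 0.5269 × 0.5361 = 386.99 W/m².

387 W/m²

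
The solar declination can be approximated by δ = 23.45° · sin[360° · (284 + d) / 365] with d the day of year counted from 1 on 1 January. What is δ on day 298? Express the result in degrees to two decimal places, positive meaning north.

-13.12°

360 × (284 + 298) / 365 = 574.027°; sin(574.027°) = -0.5596.
δ = 23.45 × -0.5596 = -13.123° ≈ -13.12°.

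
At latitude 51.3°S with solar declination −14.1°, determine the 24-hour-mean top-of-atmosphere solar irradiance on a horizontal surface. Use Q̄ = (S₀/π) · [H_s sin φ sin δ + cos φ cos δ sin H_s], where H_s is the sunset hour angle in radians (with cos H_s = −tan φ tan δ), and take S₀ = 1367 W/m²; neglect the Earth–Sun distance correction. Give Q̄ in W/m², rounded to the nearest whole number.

−tan φ tan δ = −(-1.2482)(-0.2512) = -0.3135; H_s = arccos(-0.3135) = 108.27°. In radians, H_s = 1.8897.
H_s sin φ sin δ = 1.8897 × -0.7804 × -0.2436 = 0.3592.
cos φ cos δ sin H_s = 0.6252 × 0.9699 × 0.9496 = 0.5758.
Q̄ = (1367/π) × (0.3592 + 0.5758) = 435.13 × 0.9350 = 406.85 W/m².

407 W/m²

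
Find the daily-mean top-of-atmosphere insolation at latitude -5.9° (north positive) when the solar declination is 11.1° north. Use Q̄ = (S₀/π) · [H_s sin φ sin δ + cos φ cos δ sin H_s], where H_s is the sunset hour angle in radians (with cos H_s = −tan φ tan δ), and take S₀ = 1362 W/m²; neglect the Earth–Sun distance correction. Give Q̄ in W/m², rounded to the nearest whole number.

The sunset hour angle satisfies cos H_s = −tan φ tan δ = 0.0203, giving H_s = 88.84°. In radians, H_s = 1.5506.
H_s sin φ sin δ = 1.5506 × -0.1028 × 0.1925 = -0.0307.
cos φ cos δ sin H_s = 0.9947 × 0.9813 × 0.9998 = 0.9759.
Q̄ = (1362/π) × (-0.0307 + 0.9759) = 433.54 × 0.9452 = 409.78 W/m².

410 W/m²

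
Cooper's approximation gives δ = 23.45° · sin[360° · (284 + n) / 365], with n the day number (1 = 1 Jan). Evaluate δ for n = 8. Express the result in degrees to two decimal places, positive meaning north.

360 × (284 + 8) / 365 = 288.000°; sin(288.000°) = -0.9511.
δ = 23.45 × -0.9511 = -22.303° ≈ -22.30°.

-22.30°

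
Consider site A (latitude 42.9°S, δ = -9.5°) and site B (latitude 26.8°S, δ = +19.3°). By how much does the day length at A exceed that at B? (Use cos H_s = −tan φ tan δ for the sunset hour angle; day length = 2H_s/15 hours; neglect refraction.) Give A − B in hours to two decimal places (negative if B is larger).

+2.55 h

A: H_s = arccos(−tan -42.9° · tan -9.5°) = 98.95°, so 2H_s/15 = 13.1933 h.
B: H_s = arccos(−tan -26.8° · tan 19.3°) = 79.81°, so 2H_s/15 = 10.6413 h.
A − B = 13.1933 − 10.6413 = 2.5520 h.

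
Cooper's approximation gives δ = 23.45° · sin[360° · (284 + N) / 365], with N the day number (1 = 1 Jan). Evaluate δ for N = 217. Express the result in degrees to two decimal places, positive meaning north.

+16.83°

360 × (284 + 217) / 365 = 494.137°; sin(494.137°) = 0.7177.
δ = 23.45 × 0.7177 = 16.830° ≈ +16.83°.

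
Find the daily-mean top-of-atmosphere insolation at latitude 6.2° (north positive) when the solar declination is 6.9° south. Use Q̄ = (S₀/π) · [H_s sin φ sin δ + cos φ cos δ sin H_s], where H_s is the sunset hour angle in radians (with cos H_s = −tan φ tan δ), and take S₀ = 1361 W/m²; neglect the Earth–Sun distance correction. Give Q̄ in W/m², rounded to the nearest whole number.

The sunset hour angle satisfies cos H_s = −tan φ tan δ = 0.0131, giving H_s = 89.25°. In radians, H_s = 1.5577.
H_s sin φ sin δ = 1.5577 × 0.1080 × -0.1201 = -0.0202.
cos φ cos δ sin H_s = 0.9942 × 0.9928 × 0.9999 = 0.9869.
Q̄ = (1361/π) × (-0.0202 + 0.9869) = 433.22 × 0.9667 = 418.79 W/m².

419 W/m²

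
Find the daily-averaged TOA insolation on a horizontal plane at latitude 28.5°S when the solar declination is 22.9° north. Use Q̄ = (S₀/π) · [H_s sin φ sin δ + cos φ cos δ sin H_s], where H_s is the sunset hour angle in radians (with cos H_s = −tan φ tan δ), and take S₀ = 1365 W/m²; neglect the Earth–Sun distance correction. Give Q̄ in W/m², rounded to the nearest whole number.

234 W/m²

cos H_s = −tan(-28.5°) · tan(22.9°) = 0.2294, so H_s = arccos(0.2294) = 76.74°. In radians, H_s = 1.3394.
H_s sin φ sin δ = 1.3394 × -0.4772 × 0.3891 = -0.2487.
cos φ cos δ sin H_s = 0.8788 × 0.9212 × 0.9733 = 0.7879.
Q̄ = (1365/π) × (-0.2487 + 0.7879) = 434.49 × 0.5392 = 234.28 W/m².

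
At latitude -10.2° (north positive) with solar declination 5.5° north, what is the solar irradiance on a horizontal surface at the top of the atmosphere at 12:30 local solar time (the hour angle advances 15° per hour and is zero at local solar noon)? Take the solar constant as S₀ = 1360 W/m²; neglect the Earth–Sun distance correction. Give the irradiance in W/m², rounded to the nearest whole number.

Hour angle H = 15° × (12.5 − 12) = 7.50°.
With φ = -10.2°, δ = 5.5°, H = 7.50°: sin φ sin δ = -0.0170, cos φ cos δ cos H = 0.9713, so cos θ_z = 0.9543.
Top-of-atmosphere irradiance = S₀ cos θ_z = 1360 × 0.9543 = 1297.85 W/m².

1298 W/m²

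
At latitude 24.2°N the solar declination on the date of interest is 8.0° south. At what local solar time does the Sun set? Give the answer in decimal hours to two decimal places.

17.76 h

The sunset hour angle satisfies cos H_s = −tan φ tan δ = 0.0632, giving H_s = 86.38°.
Sunset is at 12 + H_s/15 = 12 + 5.759 = 17.759 h local solar time.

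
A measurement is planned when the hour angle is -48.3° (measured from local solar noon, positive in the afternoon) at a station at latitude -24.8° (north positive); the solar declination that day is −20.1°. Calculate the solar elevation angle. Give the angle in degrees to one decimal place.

45.3°

With φ = -24.8°, δ = -20.1°, H = -48.30°: sin φ sin δ = 0.1441, cos φ cos δ cos H = 0.5671, so cos θ_z = 0.7112.
θ_z = arccos(0.7112) = 44.67°, so the elevation is 90° − 44.67° = 45.33°.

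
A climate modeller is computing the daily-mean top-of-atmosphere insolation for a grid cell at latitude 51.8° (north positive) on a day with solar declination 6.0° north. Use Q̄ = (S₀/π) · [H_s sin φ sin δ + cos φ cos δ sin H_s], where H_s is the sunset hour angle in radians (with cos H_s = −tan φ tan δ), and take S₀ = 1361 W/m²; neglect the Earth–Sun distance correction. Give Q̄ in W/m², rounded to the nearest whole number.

cos H_s = −tan(51.8°) · tan(6.0°) = -0.1336, so H_s = arccos(-0.1336) = 97.68°. In radians, H_s = 1.7048.
H_s sin φ sin δ = 1.7048 × 0.7859 × 0.1045 = 0.1400.
cos φ cos δ sin H_s = 0.6184 × 0.9945 × 0.9910 = 0.6095.
Q̄ = (1361/π) × (0.1400 + 0.6095) = 433.22 × 0.7495 = 324.70 W/m².

325 W/m²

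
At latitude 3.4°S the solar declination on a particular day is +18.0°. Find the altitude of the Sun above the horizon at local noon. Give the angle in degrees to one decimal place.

At local solar noon the hour angle is zero, so the elevation is 90° − |φ − δ| = 90° − |-3.4° − (18.0°)| = 90° − 21.4° = 68.6°.

68.6°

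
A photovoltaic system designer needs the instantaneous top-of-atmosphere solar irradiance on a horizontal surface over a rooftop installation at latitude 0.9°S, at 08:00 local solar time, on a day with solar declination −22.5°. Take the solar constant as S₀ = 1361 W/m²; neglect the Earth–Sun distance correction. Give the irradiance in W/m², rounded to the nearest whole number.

637 W/m²

Hour angle H = 15° × (8 − 12) = -60.00°.
cos θ_z = sin φ sin δ + cos φ cos δ cos H = (-0.0157)(-0.3827) + (0.9999)(0.9239)(0.5000) = 0.4679.
Top-of-atmosphere irradiance = S₀ cos θ_z = 1361 × 0.4679 = 636.81 W/m².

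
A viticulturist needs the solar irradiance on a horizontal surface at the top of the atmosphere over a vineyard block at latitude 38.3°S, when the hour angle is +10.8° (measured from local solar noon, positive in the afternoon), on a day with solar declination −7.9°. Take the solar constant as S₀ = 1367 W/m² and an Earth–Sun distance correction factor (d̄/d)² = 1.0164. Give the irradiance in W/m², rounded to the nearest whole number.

cos θ_z = sin(-38.3°) sin(-7.9°) + cos(-38.3°) cos(-7.9°) cos(10.80°) = 0.0852 + 0.7636 = 0.8488.
Top-of-atmosphere irradiance = S₀ (d̄/d)² cos θ_z = 1367 × 1.0164 × 0.8488 = 1179.34 W/m².

1179 W/m²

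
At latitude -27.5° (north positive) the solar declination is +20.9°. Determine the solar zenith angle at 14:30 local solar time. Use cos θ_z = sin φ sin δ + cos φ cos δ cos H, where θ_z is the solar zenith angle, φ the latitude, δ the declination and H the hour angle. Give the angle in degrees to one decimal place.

60.5°

Hour angle H = 15° × (14.5 − 12) = 37.50°.
cos θ_z = sin φ sin δ + cos φ cos δ cos H = (-0.4617)(0.3567) + (0.8870)(0.9342)(0.7934) = 0.4928.
θ_z = arccos(0.4928) = 60.48°.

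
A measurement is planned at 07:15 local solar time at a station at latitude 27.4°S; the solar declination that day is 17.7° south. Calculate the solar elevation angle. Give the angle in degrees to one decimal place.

24.3°

Hour angle H = 15° × (7.25 − 12) = -71.25°.
With φ = -27.4°, δ = -17.7°, H = -71.25°: sin φ sin δ = 0.1399, cos φ cos δ cos H = 0.2719, so cos θ_z = 0.4118.
θ_z = arccos(0.4118) = 65.68°, so the elevation is 90° − 65.68° = 24.32°.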